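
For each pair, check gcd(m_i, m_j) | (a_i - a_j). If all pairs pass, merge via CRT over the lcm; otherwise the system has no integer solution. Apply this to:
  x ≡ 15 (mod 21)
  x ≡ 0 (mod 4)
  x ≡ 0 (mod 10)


Moduli 21, 4, 10 are not pairwise coprime, so CRT works modulo lcm(m_i) when all pairwise compatibility conditions hold.
Pairwise compatibility: gcd(m_i, m_j) must divide a_i - a_j for every pair.
Merge one congruence at a time:
  Start: x ≡ 15 (mod 21).
  Combine with x ≡ 0 (mod 4): gcd(21, 4) = 1; 0 - 15 = -15, which IS divisible by 1, so compatible.
    Write x = 15 + 21·t and substitute into x ≡ 0 (mod 4): 21·t ≡ 0 − 15 = -15 (mod 4).
    Reduce coefficients mod 4: 1·t ≡ 1 (mod 4).
    So t ≡ 1 (mod 4).
    Then x = 15 + 21·1 = 36, valid modulo lcm(21, 4) = 84: x ≡ 36 (mod 84).
  Combine with x ≡ 0 (mod 10): gcd(84, 10) = 2; 0 - 36 = -36, which IS divisible by 2, so compatible.
    Write x = 36 + 84·t and substitute into x ≡ 0 (mod 10): 84·t ≡ 0 − 36 = -36 (mod 10).
    Divide the congruence (and modulus) by g = 2: 42·t ≡ -18 (mod 5).
    Reduce coefficients mod 5: 2·t ≡ 2 (mod 5).
    The inverse of 2 mod 5 is 3 (since 2·3 = 6 = 1·5 + 1), so t ≡ 3·2 = 6 ≡ 1 (mod 5).
    Then x = 36 + 84·1 = 120, valid modulo lcm(84, 10) = 420: x ≡ 120 (mod 420).
Verify: 120 mod 21 = 15, 120 mod 4 = 0, 120 mod 10 = 0.

x ≡ 120 (mod 420).


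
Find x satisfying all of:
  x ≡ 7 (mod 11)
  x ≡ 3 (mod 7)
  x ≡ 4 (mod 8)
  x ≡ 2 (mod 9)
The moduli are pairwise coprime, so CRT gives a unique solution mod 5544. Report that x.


Product of moduli M = 11 · 7 · 8 · 9 = 5544.
Merge one congruence at a time:
  Start: x ≡ 7 (mod 11).
  Combine with x ≡ 3 (mod 7); new modulus lcm = 77.
    Write x = 7 + 11·t and substitute into x ≡ 3 (mod 7): 11·t ≡ 3 − 7 = -4 (mod 7).
    Reduce coefficients mod 7: 4·t ≡ 3 (mod 7).
    The inverse of 4 mod 7 is 2 (since 4·2 = 8 = 1·7 + 1), so t ≡ 2·3 = 6 ≡ 6 (mod 7).
    Then x = 7 + 11·6 = 73, valid modulo lcm(11, 7) = 77: x ≡ 73 (mod 77).
  Combine with x ≡ 4 (mod 8); new modulus lcm = 616.
    Write x = 73 + 77·t and substitute into x ≡ 4 (mod 8): 77·t ≡ 4 − 73 = -69 (mod 8).
    Reduce coefficients mod 8: 5·t ≡ 3 (mod 8).
    The inverse of 5 mod 8 is 5 (since 5·5 = 25 = 3·8 + 1), so t ≡ 5·3 = 15 ≡ 7 (mod 8).
    Then x = 73 + 77·7 = 612, valid modulo lcm(77, 8) = 616: x ≡ 612 (mod 616).
  Combine with x ≡ 2 (mod 9); new modulus lcm = 5544.
    Write x = 612 + 616·t and substitute into x ≡ 2 (mod 9): 616·t ≡ 2 − 612 = -610 (mod 9).
    Reduce coefficients mod 9: 4·t ≡ 2 (mod 9).
    The inverse of 4 mod 9 is 7 (since 4·7 = 28 = 3·9 + 1), so t ≡ 7·2 = 14 ≡ 5 (mod 9).
    Then x = 612 + 616·5 = 3692, valid modulo lcm(616, 9) = 5544: x ≡ 3692 (mod 5544).
Verify against each original: 3692 mod 11 = 7, 3692 mod 7 = 3, 3692 mod 8 = 4, 3692 mod 9 = 2.

x ≡ 3692 (mod 5544).


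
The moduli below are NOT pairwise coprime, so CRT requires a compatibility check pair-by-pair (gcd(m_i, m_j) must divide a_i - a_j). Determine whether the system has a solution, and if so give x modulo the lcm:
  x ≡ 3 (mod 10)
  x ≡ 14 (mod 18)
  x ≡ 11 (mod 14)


Moduli 10, 18, 14 are not pairwise coprime, so CRT works modulo lcm(m_i) when all pairwise compatibility conditions hold.
Pairwise compatibility: gcd(m_i, m_j) must divide a_i - a_j for every pair.
Merge one congruence at a time:
  Start: x ≡ 3 (mod 10).
  Combine with x ≡ 14 (mod 18): gcd(10, 18) = 2, and 14 - 3 = 11 is NOT divisible by 2.
    ⇒ system is inconsistent (no integer solution).

No solution (the system is inconsistent).


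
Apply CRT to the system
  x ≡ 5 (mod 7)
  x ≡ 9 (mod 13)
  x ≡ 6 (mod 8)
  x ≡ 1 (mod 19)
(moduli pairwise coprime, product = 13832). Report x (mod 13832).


Product of moduli M = 7 · 13 · 8 · 19 = 13832.
Merge one congruence at a time:
  Start: x ≡ 5 (mod 7).
  Combine with x ≡ 9 (mod 13); new modulus lcm = 91.
    Write x = 5 + 7·t and substitute into x ≡ 9 (mod 13): 7·t ≡ 9 − 5 = 4 (mod 13).
    The inverse of 7 mod 13 is 2 (since 7·2 = 14 = 1·13 + 1), so t ≡ 2·4 = 8 ≡ 8 (mod 13).
    Then x = 5 + 7·8 = 61, valid modulo lcm(7, 13) = 91: x ≡ 61 (mod 91).
  Combine with x ≡ 6 (mod 8); new modulus lcm = 728.
    Write x = 61 + 91·t and substitute into x ≡ 6 (mod 8): 91·t ≡ 6 − 61 = -55 (mod 8).
    Reduce coefficients mod 8: 3·t ≡ 1 (mod 8).
    The inverse of 3 mod 8 is 3 (since 3·3 = 9 = 1·8 + 1), so t ≡ 3·1 = 3 ≡ 3 (mod 8).
    Then x = 61 + 91·3 = 334, valid modulo lcm(91, 8) = 728: x ≡ 334 (mod 728).
  Combine with x ≡ 1 (mod 19); new modulus lcm = 13832.
    Write x = 334 + 728·t and substitute into x ≡ 1 (mod 19): 728·t ≡ 1 − 334 = -333 (mod 19).
    Reduce coefficients mod 19: 6·t ≡ 9 (mod 19).
    The inverse of 6 mod 19 is 16 (since 6·16 = 96 = 5·19 + 1), so t ≡ 16·9 = 144 ≡ 11 (mod 19).
    Then x = 334 + 728·11 = 8342, valid modulo lcm(728, 19) = 13832: x ≡ 8342 (mod 13832).
Verify against each original: 8342 mod 7 = 5, 8342 mod 13 = 9, 8342 mod 8 = 6, 8342 mod 19 = 1.

x ≡ 8342 (mod 13832).


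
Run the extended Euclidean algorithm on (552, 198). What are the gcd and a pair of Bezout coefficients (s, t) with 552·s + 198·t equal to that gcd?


Euclidean algorithm on (552, 198) — divide until remainder is 0:
  552 = 2 · 198 + 156
  198 = 1 · 156 + 42
  156 = 3 · 42 + 30
  42 = 1 · 30 + 12
  30 = 2 · 12 + 6
  12 = 2 · 6 + 0
gcd(552, 198) = 6.
Track Bezout coefficients alongside the remainders: start with r₀ = 552 = a·1 + b·0 (s = 1, t = 0) and r₁ = 198 = a·0 + b·1 (s = 0, t = 1); each new remainder r_{k+1} = r_{k-1} − q_k·r_k inherits s_{k+1} = s_{k-1} − q_k·s_k, t_{k+1} = t_{k-1} − q_k·t_k, so r_k = a·s_k + b·t_k at every step:
  q = 2: r = 156, s = 1 − 2·0 = 1, t = 0 − 2·1 = -2  (check: 552·1 + 198·(-2) = 156)
  q = 1: r = 42, s = 0 − 1·1 = -1, t = 1 − 1·(-2) = 3  (check: 552·(-1) + 198·3 = 42)
  q = 3: r = 30, s = 1 − 3·(-1) = 4, t = -2 − 3·3 = -11  (check: 552·4 + 198·(-11) = 30)
  q = 1: r = 12, s = -1 − 1·4 = -5, t = 3 − 1·(-11) = 14  (check: 552·(-5) + 198·14 = 12)
  q = 2: r = 6, s = 4 − 2·(-5) = 14, t = -11 − 2·14 = -39  (check: 552·14 + 198·(-39) = 6)
The row with r = 6 (the gcd) gives the Bezout coefficients s = 14, t = -39.
Result: 552 · (14) + 198 · (-39) = 6.

gcd(552, 198) = 6; s = 14, t = -39 (check: 552·14 + 198·(-39) = 6).


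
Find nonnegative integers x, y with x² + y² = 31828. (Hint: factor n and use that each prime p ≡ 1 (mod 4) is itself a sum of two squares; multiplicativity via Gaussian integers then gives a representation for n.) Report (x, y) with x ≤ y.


Step 1: Factor n = 31828 = 2^2 · 73 · 109.
Step 2: Check the mod-4 condition on each prime factor: 2 = 2 (special); 73 ≡ 1 (mod 4), exponent 1; 109 ≡ 1 (mod 4), exponent 1.
All primes ≡ 3 (mod 4) appear to even exponent (or don't appear), so by the two-squares theorem n IS expressible as a sum of two squares.
Step 3: Build a representation. Group n = k² · m with k = 2 and m = 73 · 109 = 7957 (a product of primes ≡ 1 (mod 4)); a representation of m scales to one of n via (k·x)² + (k·y)² = k²(x² + y²). Each prime p ≡ 1 (mod 4) is itself a sum of two squares; find a² by testing p − a² for a perfect square:
  73: 73 − 1² = 72, 73 − 2² = 69, 73 − 3² = 64 = 8² ⇒ 73 = 3² + 8².
  109: 109 − 1² = 108, 109 − 2² = 105, 109 − 3² = 100 = 10² ⇒ 109 = 3² + 10².
  Combine using the Brahmagupta–Fibonacci identity (a² + b²)(c² + d²) = (ac − bd)² + (ad + bc)² = (ac + bd)² + (ad − bc)²:
  73 · 109 = 7957: from (3² + 8²)(3² + 10²), take (3·3 − 8·10, 3·10 + 8·3) = (9 − 80, 30 + 24) = (-71, 54); dropping signs (only squares matter) gives (71, 54); check 71² + 54² = 5041 + 2916 = 7957 ✓.
  Scale by k = 2: (2·71, 2·54) = (142, 108).
Step 4: Order so x ≤ y and verify: 108² + 142² = 11664 + 20164 = 31828 = n. ✓

n = 31828 = 108² + 142² (one valid representation with x ≤ y).


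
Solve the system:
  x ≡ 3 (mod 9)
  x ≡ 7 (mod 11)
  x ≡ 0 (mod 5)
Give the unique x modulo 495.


Moduli 9, 11, 5 are pairwise coprime; by CRT there is a unique solution modulo M = 9 · 11 · 5 = 495.
Solve pairwise, accumulating the modulus:
  Start with x ≡ 3 (mod 9).
  Combine with x ≡ 7 (mod 11): since gcd(9, 11) = 1, we get a unique residue mod 99.
    Write x = 3 + 9·t and substitute into x ≡ 7 (mod 11): 9·t ≡ 7 − 3 = 4 (mod 11).
    The inverse of 9 mod 11 is 5 (since 9·5 = 45 = 4·11 + 1), so t ≡ 5·4 = 20 ≡ 9 (mod 11).
    Then x = 3 + 9·9 = 84, valid modulo lcm(9, 11) = 99: x ≡ 84 (mod 99).
  Combine with x ≡ 0 (mod 5): since gcd(99, 5) = 1, we get a unique residue mod 495.
    Write x = 84 + 99·t and substitute into x ≡ 0 (mod 5): 99·t ≡ 0 − 84 = -84 (mod 5).
    Reduce coefficients mod 5: 4·t ≡ 1 (mod 5).
    The inverse of 4 mod 5 is 4 (since 4·4 = 16 = 3·5 + 1), so t ≡ 4·1 = 4 ≡ 4 (mod 5).
    Then x = 84 + 99·4 = 480, valid modulo lcm(99, 5) = 495: x ≡ 480 (mod 495).
Verify: 480 mod 9 = 3 ✓, 480 mod 11 = 7 ✓, 480 mod 5 = 0 ✓.

x ≡ 480 (mod 495).


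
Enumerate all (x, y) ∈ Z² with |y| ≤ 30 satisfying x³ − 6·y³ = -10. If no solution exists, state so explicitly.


The equation is x³ - 6y³ = -10. For fixed y, x³ = 6·y³ − 10, so a solution requires the RHS to be a perfect cube.
Strategy: iterate y from -30 to 30, compute RHS = 6·y³ − 10, and check whether it is a (positive or negative) perfect cube.
Check small values of y:
  y = 0: RHS = -10 is not a perfect cube.
  y = 1: RHS = -4 is not a perfect cube.
  y = -1: RHS = -16 is not a perfect cube.
  y = 2: RHS = 38 is not a perfect cube.
  y = -2: RHS = -58 is not a perfect cube.
  y = 3: RHS = 152 is not a perfect cube.
  y = -3: RHS = -172 is not a perfect cube.
Continuing the search up to |y| = 30 finds no solutions either.
No (x, y) in the scanned range satisfies the equation.

No integer solutions with |y| ≤ 30.


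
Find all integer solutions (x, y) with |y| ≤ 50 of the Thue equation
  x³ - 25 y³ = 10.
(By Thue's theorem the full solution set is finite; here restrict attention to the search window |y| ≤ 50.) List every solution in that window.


The equation is x³ - 25y³ = 10. For fixed y, x³ = 25·y³ + 10, so a solution requires the RHS to be a perfect cube.
Strategy: iterate y from -50 to 50, compute RHS = 25·y³ + 10, and check whether it is a (positive or negative) perfect cube.
Check small values of y:
  y = 0: RHS = 10 is not a perfect cube.
  y = 1: RHS = 35 is not a perfect cube.
  y = -1: RHS = -15 is not a perfect cube.
  y = 2: RHS = 210 is not a perfect cube.
  y = -2: RHS = -190 is not a perfect cube.
  y = 3: RHS = 685 is not a perfect cube.
  y = -3: RHS = -665 is not a perfect cube.
Continuing the search up to |y| = 50 finds no solutions either.
No (x, y) in the scanned range satisfies the equation.

No integer solutions with |y| ≤ 50.


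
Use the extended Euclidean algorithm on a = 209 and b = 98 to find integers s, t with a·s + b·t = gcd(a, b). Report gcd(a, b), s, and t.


Euclidean algorithm on (209, 98) — divide until remainder is 0:
  209 = 2 · 98 + 13
  98 = 7 · 13 + 7
  13 = 1 · 7 + 6
  7 = 1 · 6 + 1
  6 = 6 · 1 + 0
gcd(209, 98) = 1.
Track Bezout coefficients alongside the remainders: start with r₀ = 209 = a·1 + b·0 (s = 1, t = 0) and r₁ = 98 = a·0 + b·1 (s = 0, t = 1); each new remainder r_{k+1} = r_{k-1} − q_k·r_k inherits s_{k+1} = s_{k-1} − q_k·s_k, t_{k+1} = t_{k-1} − q_k·t_k, so r_k = a·s_k + b·t_k at every step:
  q = 2: r = 13, s = 1 − 2·0 = 1, t = 0 − 2·1 = -2  (check: 209·1 + 98·(-2) = 13)
  q = 7: r = 7, s = 0 − 7·1 = -7, t = 1 − 7·(-2) = 15  (check: 209·(-7) + 98·15 = 7)
  q = 1: r = 6, s = 1 − 1·(-7) = 8, t = -2 − 1·15 = -17  (check: 209·8 + 98·(-17) = 6)
  q = 1: r = 1, s = -7 − 1·8 = -15, t = 15 − 1·(-17) = 32  (check: 209·(-15) + 98·32 = 1)
The row with r = 1 (the gcd) gives the Bezout coefficients s = -15, t = 32.
Result: 209 · (-15) + 98 · (32) = 1.

gcd(209, 98) = 1; s = -15, t = 32 (check: 209·(-15) + 98·32 = 1).


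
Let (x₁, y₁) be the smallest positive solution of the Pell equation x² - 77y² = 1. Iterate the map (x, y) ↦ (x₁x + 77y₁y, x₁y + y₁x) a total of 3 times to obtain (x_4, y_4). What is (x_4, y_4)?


Step 1: Find the fundamental solution (x₁, y₁) of x² - 77y² = 1.
  Expand √77 as a continued fraction. a₀ = ⌊√77⌋ = 8; iterate m_{k+1} = d_k·a_k − m_k, d_{k+1} = (77 − m_{k+1}²)/d_k, a_{k+1} = ⌊(a₀ + m_{k+1})/d_{k+1}⌋ (starting m₀ = 0, d₀ = 1), with convergents p_k = a_k·p_{k-1} + p_{k-2}, q_k = a_k·q_{k-1} + q_{k-2} (p₋₁ = 1, q₋₁ = 0):
  k = 0: a₀ = 8; p₀/q₀ = 8/1; p₀² − 77·q₀² = 64 − 77 = -13.
  k = 1: m = 8, d = 13, a = ⌊(8 + 8)/13⌋ = 1; p/q = (1·8 + 1)/(1·1 + 0) = 9/1; p² − 77·q² = 81 − 77 = 4.
  k = 2: m = 5, d = 4, a = ⌊(8 + 5)/4⌋ = 3; p/q = (3·9 + 8)/(3·1 + 1) = 35/4; p² − 77·q² = 1225 − 1232 = -7.
  k = 3: m = 7, d = 7, a = ⌊(8 + 7)/7⌋ = 2; p/q = (2·35 + 9)/(2·4 + 1) = 79/9; p² − 77·q² = 6241 − 6237 = 4.
  k = 4: m = 7, d = 4, a = ⌊(8 + 7)/4⌋ = 3; p/q = (3·79 + 35)/(3·9 + 4) = 272/31; p² − 77·q² = 73984 − 73997 = -13.
  k = 5: m = 5, d = 13, a = ⌊(8 + 5)/13⌋ = 1; p/q = (1·272 + 79)/(1·31 + 9) = 351/40; p² − 77·q² = 123201 − 123200 = 1.
  The first convergent with p² − 77·q² = 1 gives the fundamental solution (x₁, y₁) = (351, 40).
Step 2: Apply the recurrence (x_{n+1}, y_{n+1}) = (x₁x_n + 77y₁y_n, x₁y_n + y₁x_n) repeatedly.
  From (x_1, y_1) = (351, 40): x_2 = 351·351 + 77·40·40 = 246401; y_2 = 351·40 + 40·351 = 28080.
  From (x_2, y_2) = (246401, 28080): x_3 = 351·246401 + 77·40·28080 = 172973151; y_3 = 351·28080 + 40·246401 = 19712120.
  From (x_3, y_3) = (172973151, 19712120): x_4 = 351·172973151 + 77·40·19712120 = 121426905601; y_4 = 351·19712120 + 40·172973151 = 13837880160.
Step 3: Verify x_4² - 77·y_4² = 14744493403834165171201 - 14744493403834165171200 = 1 (should be 1). ✓

(x_1, y_1) = (351, 40); (x_4, y_4) = (121426905601, 13837880160).


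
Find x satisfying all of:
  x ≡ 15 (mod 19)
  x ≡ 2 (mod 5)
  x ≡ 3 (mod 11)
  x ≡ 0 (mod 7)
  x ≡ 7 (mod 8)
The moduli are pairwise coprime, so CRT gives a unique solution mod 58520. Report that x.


Product of moduli M = 19 · 5 · 11 · 7 · 8 = 58520.
Merge one congruence at a time:
  Start: x ≡ 15 (mod 19).
  Combine with x ≡ 2 (mod 5); new modulus lcm = 95.
    Write x = 15 + 19·t and substitute into x ≡ 2 (mod 5): 19·t ≡ 2 − 15 = -13 (mod 5).
    Reduce coefficients mod 5: 4·t ≡ 2 (mod 5).
    The inverse of 4 mod 5 is 4 (since 4·4 = 16 = 3·5 + 1), so t ≡ 4·2 = 8 ≡ 3 (mod 5).
    Then x = 15 + 19·3 = 72, valid modulo lcm(19, 5) = 95: x ≡ 72 (mod 95).
  Combine with x ≡ 3 (mod 11); new modulus lcm = 1045.
    Write x = 72 + 95·t and substitute into x ≡ 3 (mod 11): 95·t ≡ 3 − 72 = -69 (mod 11).
    Reduce coefficients mod 11: 7·t ≡ 8 (mod 11).
    The inverse of 7 mod 11 is 8 (since 7·8 = 56 = 5·11 + 1), so t ≡ 8·8 = 64 ≡ 9 (mod 11).
    Then x = 72 + 95·9 = 927, valid modulo lcm(95, 11) = 1045: x ≡ 927 (mod 1045).
  Combine with x ≡ 0 (mod 7); new modulus lcm = 7315.
    Write x = 927 + 1045·t and substitute into x ≡ 0 (mod 7): 1045·t ≡ 0 − 927 = -927 (mod 7).
    Reduce coefficients mod 7: 2·t ≡ 4 (mod 7).
    The inverse of 2 mod 7 is 4 (since 2·4 = 8 = 1·7 + 1), so t ≡ 4·4 = 16 ≡ 2 (mod 7).
    Then x = 927 + 1045·2 = 3017, valid modulo lcm(1045, 7) = 7315: x ≡ 3017 (mod 7315).
  Combine with x ≡ 7 (mod 8); new modulus lcm = 58520.
    Write x = 3017 + 7315·t and substitute into x ≡ 7 (mod 8): 7315·t ≡ 7 − 3017 = -3010 (mod 8).
    Reduce coefficients mod 8: 3·t ≡ 6 (mod 8).
    The inverse of 3 mod 8 is 3 (since 3·3 = 9 = 1·8 + 1), so t ≡ 3·6 = 18 ≡ 2 (mod 8).
    Then x = 3017 + 7315·2 = 17647, valid modulo lcm(7315, 8) = 58520: x ≡ 17647 (mod 58520).
Verify against each original: 17647 mod 19 = 15, 17647 mod 5 = 2, 17647 mod 11 = 3, 17647 mod 7 = 0, 17647 mod 8 = 7.

x ≡ 17647 (mod 58520).


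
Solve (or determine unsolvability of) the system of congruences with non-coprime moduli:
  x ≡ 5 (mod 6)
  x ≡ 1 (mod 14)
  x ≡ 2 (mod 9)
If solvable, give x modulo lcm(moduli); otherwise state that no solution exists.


Moduli 6, 14, 9 are not pairwise coprime, so CRT works modulo lcm(m_i) when all pairwise compatibility conditions hold.
Pairwise compatibility: gcd(m_i, m_j) must divide a_i - a_j for every pair.
Merge one congruence at a time:
  Start: x ≡ 5 (mod 6).
  Combine with x ≡ 1 (mod 14): gcd(6, 14) = 2; 1 - 5 = -4, which IS divisible by 2, so compatible.
    Write x = 5 + 6·t and substitute into x ≡ 1 (mod 14): 6·t ≡ 1 − 5 = -4 (mod 14).
    Divide the congruence (and modulus) by g = 2: 3·t ≡ -2 (mod 7).
    Reduce coefficients mod 7: 3·t ≡ 5 (mod 7).
    The inverse of 3 mod 7 is 5 (since 3·5 = 15 = 2·7 + 1), so t ≡ 5·5 = 25 ≡ 4 (mod 7).
    Then x = 5 + 6·4 = 29, valid modulo lcm(6, 14) = 42: x ≡ 29 (mod 42).
  Combine with x ≡ 2 (mod 9): gcd(42, 9) = 3; 2 - 29 = -27, which IS divisible by 3, so compatible.
    Write x = 29 + 42·t and substitute into x ≡ 2 (mod 9): 42·t ≡ 2 − 29 = -27 (mod 9).
    Divide the congruence (and modulus) by g = 3: 14·t ≡ -9 (mod 3).
    Reduce coefficients mod 3: 2·t ≡ 0 (mod 3).
    The inverse of 2 mod 3 is 2 (since 2·2 = 4 = 1·3 + 1), so t ≡ 2·0 = 0 ≡ 0 (mod 3).
    Then x = 29 + 42·0 = 29, valid modulo lcm(42, 9) = 126: x ≡ 29 (mod 126).
Verify: 29 mod 6 = 5, 29 mod 14 = 1, 29 mod 9 = 2.

x ≡ 29 (mod 126).


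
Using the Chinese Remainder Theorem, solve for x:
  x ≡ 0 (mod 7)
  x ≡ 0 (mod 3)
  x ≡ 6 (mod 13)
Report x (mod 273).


Moduli 7, 3, 13 are pairwise coprime; by CRT there is a unique solution modulo M = 7 · 3 · 13 = 273.
Solve pairwise, accumulating the modulus:
  Start with x ≡ 0 (mod 7).
  Combine with x ≡ 0 (mod 3): since gcd(7, 3) = 1, we get a unique residue mod 21.
    Write x = 0 + 7·t and substitute into x ≡ 0 (mod 3): 7·t ≡ 0 − 0 = 0 (mod 3).
    Reduce coefficients mod 3: 1·t ≡ 0 (mod 3).
    So t ≡ 0 (mod 3).
    Then x = 0 + 7·0 = 0, valid modulo lcm(7, 3) = 21: x ≡ 0 (mod 21).
  Combine with x ≡ 6 (mod 13): since gcd(21, 13) = 1, we get a unique residue mod 273.
    Write x = 0 + 21·t and substitute into x ≡ 6 (mod 13): 21·t ≡ 6 − 0 = 6 (mod 13).
    Reduce coefficients mod 13: 8·t ≡ 6 (mod 13).
    The inverse of 8 mod 13 is 5 (since 8·5 = 40 = 3·13 + 1), so t ≡ 5·6 = 30 ≡ 4 (mod 13).
    Then x = 0 + 21·4 = 84, valid modulo lcm(21, 13) = 273: x ≡ 84 (mod 273).
Verify: 84 mod 7 = 0 ✓, 84 mod 3 = 0 ✓, 84 mod 13 = 6 ✓.

x ≡ 84 (mod 273).


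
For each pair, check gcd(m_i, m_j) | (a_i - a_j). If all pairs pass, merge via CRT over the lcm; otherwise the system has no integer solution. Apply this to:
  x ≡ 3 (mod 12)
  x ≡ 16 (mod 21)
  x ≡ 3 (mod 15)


Moduli 12, 21, 15 are not pairwise coprime, so CRT works modulo lcm(m_i) when all pairwise compatibility conditions hold.
Pairwise compatibility: gcd(m_i, m_j) must divide a_i - a_j for every pair.
Merge one congruence at a time:
  Start: x ≡ 3 (mod 12).
  Combine with x ≡ 16 (mod 21): gcd(12, 21) = 3, and 16 - 3 = 13 is NOT divisible by 3.
    ⇒ system is inconsistent (no integer solution).

No solution (the system is inconsistent).


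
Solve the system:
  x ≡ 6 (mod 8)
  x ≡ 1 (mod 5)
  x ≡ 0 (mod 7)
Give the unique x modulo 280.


Moduli 8, 5, 7 are pairwise coprime; by CRT there is a unique solution modulo M = 8 · 5 · 7 = 280.
Solve pairwise, accumulating the modulus:
  Start with x ≡ 6 (mod 8).
  Combine with x ≡ 1 (mod 5): since gcd(8, 5) = 1, we get a unique residue mod 40.
    Write x = 6 + 8·t and substitute into x ≡ 1 (mod 5): 8·t ≡ 1 − 6 = -5 (mod 5).
    Reduce coefficients mod 5: 3·t ≡ 0 (mod 5).
    The inverse of 3 mod 5 is 2 (since 3·2 = 6 = 1·5 + 1), so t ≡ 2·0 = 0 ≡ 0 (mod 5).
    Then x = 6 + 8·0 = 6, valid modulo lcm(8, 5) = 40: x ≡ 6 (mod 40).
  Combine with x ≡ 0 (mod 7): since gcd(40, 7) = 1, we get a unique residue mod 280.
    Write x = 6 + 40·t and substitute into x ≡ 0 (mod 7): 40·t ≡ 0 − 6 = -6 (mod 7).
    Reduce coefficients mod 7: 5·t ≡ 1 (mod 7).
    The inverse of 5 mod 7 is 3 (since 5·3 = 15 = 2·7 + 1), so t ≡ 3·1 = 3 ≡ 3 (mod 7).
    Then x = 6 + 40·3 = 126, valid modulo lcm(40, 7) = 280: x ≡ 126 (mod 280).
Verify: 126 mod 8 = 6 ✓, 126 mod 5 = 1 ✓, 126 mod 7 = 0 ✓.

x ≡ 126 (mod 280).


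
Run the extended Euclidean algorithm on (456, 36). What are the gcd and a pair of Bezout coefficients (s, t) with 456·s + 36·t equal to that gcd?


Euclidean algorithm on (456, 36) — divide until remainder is 0:
  456 = 12 · 36 + 24
  36 = 1 · 24 + 12
  24 = 2 · 12 + 0
gcd(456, 36) = 12.
Track Bezout coefficients alongside the remainders: start with r₀ = 456 = a·1 + b·0 (s = 1, t = 0) and r₁ = 36 = a·0 + b·1 (s = 0, t = 1); each new remainder r_{k+1} = r_{k-1} − q_k·r_k inherits s_{k+1} = s_{k-1} − q_k·s_k, t_{k+1} = t_{k-1} − q_k·t_k, so r_k = a·s_k + b·t_k at every step:
  q = 12: r = 24, s = 1 − 12·0 = 1, t = 0 − 12·1 = -12  (check: 456·1 + 36·(-12) = 24)
  q = 1: r = 12, s = 0 − 1·1 = -1, t = 1 − 1·(-12) = 13  (check: 456·(-1) + 36·13 = 12)
The row with r = 12 (the gcd) gives the Bezout coefficients s = -1, t = 13.
Result: 456 · (-1) + 36 · (13) = 12.

gcd(456, 36) = 12; s = -1, t = 13 (check: 456·(-1) + 36·13 = 12).


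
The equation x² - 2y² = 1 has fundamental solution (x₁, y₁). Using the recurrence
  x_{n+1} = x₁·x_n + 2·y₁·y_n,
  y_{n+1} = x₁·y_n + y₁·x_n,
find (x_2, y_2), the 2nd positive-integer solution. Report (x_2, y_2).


Step 1: Find the fundamental solution (x₁, y₁) of x² - 2y² = 1.
  Expand √2 as a continued fraction. a₀ = ⌊√2⌋ = 1; iterate m_{k+1} = d_k·a_k − m_k, d_{k+1} = (2 − m_{k+1}²)/d_k, a_{k+1} = ⌊(a₀ + m_{k+1})/d_{k+1}⌋ (starting m₀ = 0, d₀ = 1), with convergents p_k = a_k·p_{k-1} + p_{k-2}, q_k = a_k·q_{k-1} + q_{k-2} (p₋₁ = 1, q₋₁ = 0):
  k = 0: a₀ = 1; p₀/q₀ = 1/1; p₀² − 2·q₀² = 1 − 2 = -1.
  k = 1: m = 1, d = 1, a = ⌊(1 + 1)/1⌋ = 2; p/q = (2·1 + 1)/(2·1 + 0) = 3/2; p² − 2·q² = 9 − 8 = 1.
  The first convergent with p² − 2·q² = 1 gives the fundamental solution (x₁, y₁) = (3, 2).
Step 2: Apply the recurrence (x_{n+1}, y_{n+1}) = (x₁x_n + 2y₁y_n, x₁y_n + y₁x_n) repeatedly.
  From (x_1, y_1) = (3, 2): x_2 = 3·3 + 2·2·2 = 17; y_2 = 3·2 + 2·3 = 12.
Step 3: Verify x_2² - 2·y_2² = 289 - 288 = 1 (should be 1). ✓

(x_1, y_1) = (3, 2); (x_2, y_2) = (17, 12).


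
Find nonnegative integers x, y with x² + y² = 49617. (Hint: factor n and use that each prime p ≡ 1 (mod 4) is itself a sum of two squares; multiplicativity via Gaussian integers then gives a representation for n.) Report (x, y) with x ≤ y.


Step 1: Factor n = 49617 = 3^2 · 37 · 149.
Step 2: Check the mod-4 condition on each prime factor: 3 ≡ 3 (mod 4), exponent 2 (must be even); 37 ≡ 1 (mod 4), exponent 1; 149 ≡ 1 (mod 4), exponent 1.
All primes ≡ 3 (mod 4) appear to even exponent (or don't appear), so by the two-squares theorem n IS expressible as a sum of two squares.
Step 3: Build a representation. Group n = k² · m with k = 3 and m = 37 · 149 = 5513 (a product of primes ≡ 1 (mod 4)); a representation of m scales to one of n via (k·x)² + (k·y)² = k²(x² + y²). Each prime p ≡ 1 (mod 4) is itself a sum of two squares; find a² by testing p − a² for a perfect square:
  37: 37 − 1² = 36 = 6² ⇒ 37 = 1² + 6².
  149: 149 − 1² = 148, 149 − 2² = 145, 149 − 3² = 140, 149 − 4² = 133, 149 − 5² = 124, 149 − 6² = 113, 149 − 7² = 100 = 10² ⇒ 149 = 7² + 10².
  Combine using the Brahmagupta–Fibonacci identity (a² + b²)(c² + d²) = (ac − bd)² + (ad + bc)² = (ac + bd)² + (ad − bc)²:
  37 · 149 = 5513: from (1² + 6²)(7² + 10²), take (1·7 − 6·10, 1·10 + 6·7) = (7 − 60, 10 + 42) = (-53, 52); dropping signs (only squares matter) gives (53, 52); check 53² + 52² = 2809 + 2704 = 5513 ✓.
  Scale by k = 3: (3·53, 3·52) = (159, 156).
Step 4: Order so x ≤ y and verify: 156² + 159² = 24336 + 25281 = 49617 = n. ✓

n = 49617 = 156² + 159² (one valid representation with x ≤ y).


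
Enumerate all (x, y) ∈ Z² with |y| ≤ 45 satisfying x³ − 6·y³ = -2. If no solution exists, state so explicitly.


The equation is x³ - 6y³ = -2. For fixed y, x³ = 6·y³ − 2, so a solution requires the RHS to be a perfect cube.
Strategy: iterate y from -45 to 45, compute RHS = 6·y³ − 2, and check whether it is a (positive or negative) perfect cube.
Check small values of y:
  y = 0: RHS = -2 is not a perfect cube.
  y = 1: RHS = 4 is not a perfect cube.
  y = -1: RHS = -8 = (-2)³ ⇒ x = -2 works.
  y = 2: RHS = 46 is not a perfect cube.
  y = -2: RHS = -50 is not a perfect cube.
  y = 3: RHS = 160 is not a perfect cube.
  y = -3: RHS = -164 is not a perfect cube.
Continuing the search up to |y| = 45 finds no further solutions beyond those listed.
Collected solutions: (-2, -1).

Solutions (with |y| ≤ 45): (-2, -1).


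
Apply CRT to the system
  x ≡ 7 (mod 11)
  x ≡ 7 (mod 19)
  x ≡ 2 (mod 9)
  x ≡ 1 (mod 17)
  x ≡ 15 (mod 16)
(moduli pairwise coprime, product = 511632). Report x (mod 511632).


Product of moduli M = 11 · 19 · 9 · 17 · 16 = 511632.
Merge one congruence at a time:
  Start: x ≡ 7 (mod 11).
  Combine with x ≡ 7 (mod 19); new modulus lcm = 209.
    Write x = 7 + 11·t and substitute into x ≡ 7 (mod 19): 11·t ≡ 7 − 7 = 0 (mod 19).
    The inverse of 11 mod 19 is 7 (since 11·7 = 77 = 4·19 + 1), so t ≡ 7·0 = 0 ≡ 0 (mod 19).
    Then x = 7 + 11·0 = 7, valid modulo lcm(11, 19) = 209: x ≡ 7 (mod 209).
  Combine with x ≡ 2 (mod 9); new modulus lcm = 1881.
    Write x = 7 + 209·t and substitute into x ≡ 2 (mod 9): 209·t ≡ 2 − 7 = -5 (mod 9).
    Reduce coefficients mod 9: 2·t ≡ 4 (mod 9).
    The inverse of 2 mod 9 is 5 (since 2·5 = 10 = 1·9 + 1), so t ≡ 5·4 = 20 ≡ 2 (mod 9).
    Then x = 7 + 209·2 = 425, valid modulo lcm(209, 9) = 1881: x ≡ 425 (mod 1881).
  Combine with x ≡ 1 (mod 17); new modulus lcm = 31977.
    Write x = 425 + 1881·t and substitute into x ≡ 1 (mod 17): 1881·t ≡ 1 − 425 = -424 (mod 17).
    Reduce coefficients mod 17: 11·t ≡ 1 (mod 17).
    The inverse of 11 mod 17 is 14 (since 11·14 = 154 = 9·17 + 1), so t ≡ 14·1 = 14 ≡ 14 (mod 17).
    Then x = 425 + 1881·14 = 26759, valid modulo lcm(1881, 17) = 31977: x ≡ 26759 (mod 31977).
  Combine with x ≡ 15 (mod 16); new modulus lcm = 511632.
    Write x = 26759 + 31977·t and substitute into x ≡ 15 (mod 16): 31977·t ≡ 15 − 26759 = -26744 (mod 16).
    Reduce coefficients mod 16: 9·t ≡ 8 (mod 16).
    The inverse of 9 mod 16 is 9 (since 9·9 = 81 = 5·16 + 1), so t ≡ 9·8 = 72 ≡ 8 (mod 16).
    Then x = 26759 + 31977·8 = 282575, valid modulo lcm(31977, 16) = 511632: x ≡ 282575 (mod 511632).
Verify against each original: 282575 mod 11 = 7, 282575 mod 19 = 7, 282575 mod 9 = 2, 282575 mod 17 = 1, 282575 mod 16 = 15.

x ≡ 282575 (mod 511632).


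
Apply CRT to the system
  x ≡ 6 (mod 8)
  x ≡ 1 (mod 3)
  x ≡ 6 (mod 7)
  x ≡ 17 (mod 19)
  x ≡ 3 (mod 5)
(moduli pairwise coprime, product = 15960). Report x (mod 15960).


Product of moduli M = 8 · 3 · 7 · 19 · 5 = 15960.
Merge one congruence at a time:
  Start: x ≡ 6 (mod 8).
  Combine with x ≡ 1 (mod 3); new modulus lcm = 24.
    Write x = 6 + 8·t and substitute into x ≡ 1 (mod 3): 8·t ≡ 1 − 6 = -5 (mod 3).
    Reduce coefficients mod 3: 2·t ≡ 1 (mod 3).
    The inverse of 2 mod 3 is 2 (since 2·2 = 4 = 1·3 + 1), so t ≡ 2·1 = 2 ≡ 2 (mod 3).
    Then x = 6 + 8·2 = 22, valid modulo lcm(8, 3) = 24: x ≡ 22 (mod 24).
  Combine with x ≡ 6 (mod 7); new modulus lcm = 168.
    Write x = 22 + 24·t and substitute into x ≡ 6 (mod 7): 24·t ≡ 6 − 22 = -16 (mod 7).
    Reduce coefficients mod 7: 3·t ≡ 5 (mod 7).
    The inverse of 3 mod 7 is 5 (since 3·5 = 15 = 2·7 + 1), so t ≡ 5·5 = 25 ≡ 4 (mod 7).
    Then x = 22 + 24·4 = 118, valid modulo lcm(24, 7) = 168: x ≡ 118 (mod 168).
  Combine with x ≡ 17 (mod 19); new modulus lcm = 3192.
    Write x = 118 + 168·t and substitute into x ≡ 17 (mod 19): 168·t ≡ 17 − 118 = -101 (mod 19).
    Reduce coefficients mod 19: 16·t ≡ 13 (mod 19).
    The inverse of 16 mod 19 is 6 (since 16·6 = 96 = 5·19 + 1), so t ≡ 6·13 = 78 ≡ 2 (mod 19).
    Then x = 118 + 168·2 = 454, valid modulo lcm(168, 19) = 3192: x ≡ 454 (mod 3192).
  Combine with x ≡ 3 (mod 5); new modulus lcm = 15960.
    Write x = 454 + 3192·t and substitute into x ≡ 3 (mod 5): 3192·t ≡ 3 − 454 = -451 (mod 5).
    Reduce coefficients mod 5: 2·t ≡ 4 (mod 5).
    The inverse of 2 mod 5 is 3 (since 2·3 = 6 = 1·5 + 1), so t ≡ 3·4 = 12 ≡ 2 (mod 5).
    Then x = 454 + 3192·2 = 6838, valid modulo lcm(3192, 5) = 15960: x ≡ 6838 (mod 15960).
Verify against each original: 6838 mod 8 = 6, 6838 mod 3 = 1, 6838 mod 7 = 6, 6838 mod 19 = 17, 6838 mod 5 = 3.

x ≡ 6838 (mod 15960).


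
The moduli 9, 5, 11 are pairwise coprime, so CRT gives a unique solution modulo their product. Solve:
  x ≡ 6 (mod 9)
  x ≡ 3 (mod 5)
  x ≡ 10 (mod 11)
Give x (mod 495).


Moduli 9, 5, 11 are pairwise coprime; by CRT there is a unique solution modulo M = 9 · 5 · 11 = 495.
Solve pairwise, accumulating the modulus:
  Start with x ≡ 6 (mod 9).
  Combine with x ≡ 3 (mod 5): since gcd(9, 5) = 1, we get a unique residue mod 45.
    Write x = 6 + 9·t and substitute into x ≡ 3 (mod 5): 9·t ≡ 3 − 6 = -3 (mod 5).
    Reduce coefficients mod 5: 4·t ≡ 2 (mod 5).
    The inverse of 4 mod 5 is 4 (since 4·4 = 16 = 3·5 + 1), so t ≡ 4·2 = 8 ≡ 3 (mod 5).
    Then x = 6 + 9·3 = 33, valid modulo lcm(9, 5) = 45: x ≡ 33 (mod 45).
  Combine with x ≡ 10 (mod 11): since gcd(45, 11) = 1, we get a unique residue mod 495.
    Write x = 33 + 45·t and substitute into x ≡ 10 (mod 11): 45·t ≡ 10 − 33 = -23 (mod 11).
    Reduce coefficients mod 11: 1·t ≡ 10 (mod 11).
    So t ≡ 10 (mod 11).
    Then x = 33 + 45·10 = 483, valid modulo lcm(45, 11) = 495: x ≡ 483 (mod 495).
Verify: 483 mod 9 = 6 ✓, 483 mod 5 = 3 ✓, 483 mod 11 = 10 ✓.

x ≡ 483 (mod 495).


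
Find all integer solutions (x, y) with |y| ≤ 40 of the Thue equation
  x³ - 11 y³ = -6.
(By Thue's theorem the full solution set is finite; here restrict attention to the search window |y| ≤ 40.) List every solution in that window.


The equation is x³ - 11y³ = -6. For fixed y, x³ = 11·y³ − 6, so a solution requires the RHS to be a perfect cube.
Strategy: iterate y from -40 to 40, compute RHS = 11·y³ − 6, and check whether it is a (positive or negative) perfect cube.
Check small values of y:
  y = 0: RHS = -6 is not a perfect cube.
  y = 1: RHS = 5 is not a perfect cube.
  y = -1: RHS = -17 is not a perfect cube.
  y = 2: RHS = 82 is not a perfect cube.
  y = -2: RHS = -94 is not a perfect cube.
  y = 3: RHS = 291 is not a perfect cube.
  y = -3: RHS = -303 is not a perfect cube.
Continuing the search up to |y| = 40 finds no solutions either.
No (x, y) in the scanned range satisfies the equation.

No integer solutions with |y| ≤ 40.


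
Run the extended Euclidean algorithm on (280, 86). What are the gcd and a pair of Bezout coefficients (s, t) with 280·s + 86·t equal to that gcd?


Euclidean algorithm on (280, 86) — divide until remainder is 0:
  280 = 3 · 86 + 22
  86 = 3 · 22 + 20
  22 = 1 · 20 + 2
  20 = 10 · 2 + 0
gcd(280, 86) = 2.
Track Bezout coefficients alongside the remainders: start with r₀ = 280 = a·1 + b·0 (s = 1, t = 0) and r₁ = 86 = a·0 + b·1 (s = 0, t = 1); each new remainder r_{k+1} = r_{k-1} − q_k·r_k inherits s_{k+1} = s_{k-1} − q_k·s_k, t_{k+1} = t_{k-1} − q_k·t_k, so r_k = a·s_k + b·t_k at every step:
  q = 3: r = 22, s = 1 − 3·0 = 1, t = 0 − 3·1 = -3  (check: 280·1 + 86·(-3) = 22)
  q = 3: r = 20, s = 0 − 3·1 = -3, t = 1 − 3·(-3) = 10  (check: 280·(-3) + 86·10 = 20)
  q = 1: r = 2, s = 1 − 1·(-3) = 4, t = -3 − 1·10 = -13  (check: 280·4 + 86·(-13) = 2)
The row with r = 2 (the gcd) gives the Bezout coefficients s = 4, t = -13.
Result: 280 · (4) + 86 · (-13) = 2.

gcd(280, 86) = 2; s = 4, t = -13 (check: 280·4 + 86·(-13) = 2).


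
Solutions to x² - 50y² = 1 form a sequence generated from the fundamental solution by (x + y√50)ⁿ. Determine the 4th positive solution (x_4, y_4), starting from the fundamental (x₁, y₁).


Step 1: Find the fundamental solution (x₁, y₁) of x² - 50y² = 1.
  Expand √50 as a continued fraction. a₀ = ⌊√50⌋ = 7; iterate m_{k+1} = d_k·a_k − m_k, d_{k+1} = (50 − m_{k+1}²)/d_k, a_{k+1} = ⌊(a₀ + m_{k+1})/d_{k+1}⌋ (starting m₀ = 0, d₀ = 1), with convergents p_k = a_k·p_{k-1} + p_{k-2}, q_k = a_k·q_{k-1} + q_{k-2} (p₋₁ = 1, q₋₁ = 0):
  k = 0: a₀ = 7; p₀/q₀ = 7/1; p₀² − 50·q₀² = 49 − 50 = -1.
  k = 1: m = 7, d = 1, a = ⌊(7 + 7)/1⌋ = 14; p/q = (14·7 + 1)/(14·1 + 0) = 99/14; p² − 50·q² = 9801 − 9800 = 1.
  The first convergent with p² − 50·q² = 1 gives the fundamental solution (x₁, y₁) = (99, 14).
Step 2: Apply the recurrence (x_{n+1}, y_{n+1}) = (x₁x_n + 50y₁y_n, x₁y_n + y₁x_n) repeatedly.
  From (x_1, y_1) = (99, 14): x_2 = 99·99 + 50·14·14 = 19601; y_2 = 99·14 + 14·99 = 2772.
  From (x_2, y_2) = (19601, 2772): x_3 = 99·19601 + 50·14·2772 = 3880899; y_3 = 99·2772 + 14·19601 = 548842.
  From (x_3, y_3) = (3880899, 548842): x_4 = 99·3880899 + 50·14·548842 = 768398401; y_4 = 99·548842 + 14·3880899 = 108667944.
Step 3: Verify x_4² - 50·y_4² = 590436102659356801 - 590436102659356800 = 1 (should be 1). ✓

(x_1, y_1) = (99, 14); (x_4, y_4) = (768398401, 108667944).


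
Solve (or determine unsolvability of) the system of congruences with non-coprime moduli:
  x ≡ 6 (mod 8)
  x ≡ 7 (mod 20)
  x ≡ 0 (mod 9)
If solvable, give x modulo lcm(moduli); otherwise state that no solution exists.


Moduli 8, 20, 9 are not pairwise coprime, so CRT works modulo lcm(m_i) when all pairwise compatibility conditions hold.
Pairwise compatibility: gcd(m_i, m_j) must divide a_i - a_j for every pair.
Merge one congruence at a time:
  Start: x ≡ 6 (mod 8).
  Combine with x ≡ 7 (mod 20): gcd(8, 20) = 4, and 7 - 6 = 1 is NOT divisible by 4.
    ⇒ system is inconsistent (no integer solution).

No solution (the system is inconsistent).


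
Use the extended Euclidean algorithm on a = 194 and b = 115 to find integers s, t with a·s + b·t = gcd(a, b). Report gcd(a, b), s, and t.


Euclidean algorithm on (194, 115) — divide until remainder is 0:
  194 = 1 · 115 + 79
  115 = 1 · 79 + 36
  79 = 2 · 36 + 7
  36 = 5 · 7 + 1
  7 = 7 · 1 + 0
gcd(194, 115) = 1.
Track Bezout coefficients alongside the remainders: start with r₀ = 194 = a·1 + b·0 (s = 1, t = 0) and r₁ = 115 = a·0 + b·1 (s = 0, t = 1); each new remainder r_{k+1} = r_{k-1} − q_k·r_k inherits s_{k+1} = s_{k-1} − q_k·s_k, t_{k+1} = t_{k-1} − q_k·t_k, so r_k = a·s_k + b·t_k at every step:
  q = 1: r = 79, s = 1 − 1·0 = 1, t = 0 − 1·1 = -1  (check: 194·1 + 115·(-1) = 79)
  q = 1: r = 36, s = 0 − 1·1 = -1, t = 1 − 1·(-1) = 2  (check: 194·(-1) + 115·2 = 36)
  q = 2: r = 7, s = 1 − 2·(-1) = 3, t = -1 − 2·2 = -5  (check: 194·3 + 115·(-5) = 7)
  q = 5: r = 1, s = -1 − 5·3 = -16, t = 2 − 5·(-5) = 27  (check: 194·(-16) + 115·27 = 1)
The row with r = 1 (the gcd) gives the Bezout coefficients s = -16, t = 27.
Result: 194 · (-16) + 115 · (27) = 1.

gcd(194, 115) = 1; s = -16, t = 27 (check: 194·(-16) + 115·27 = 1).


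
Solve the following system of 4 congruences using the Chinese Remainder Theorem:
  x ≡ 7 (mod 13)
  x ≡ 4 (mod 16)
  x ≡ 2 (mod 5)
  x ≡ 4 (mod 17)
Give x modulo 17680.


Product of moduli M = 13 · 16 · 5 · 17 = 17680.
Merge one congruence at a time:
  Start: x ≡ 7 (mod 13).
  Combine with x ≡ 4 (mod 16); new modulus lcm = 208.
    Write x = 7 + 13·t and substitute into x ≡ 4 (mod 16): 13·t ≡ 4 − 7 = -3 (mod 16).
    Reduce coefficients mod 16: 13·t ≡ 13 (mod 16).
    The inverse of 13 mod 16 is 5 (since 13·5 = 65 = 4·16 + 1), so t ≡ 5·13 = 65 ≡ 1 (mod 16).
    Then x = 7 + 13·1 = 20, valid modulo lcm(13, 16) = 208: x ≡ 20 (mod 208).
  Combine with x ≡ 2 (mod 5); new modulus lcm = 1040.
    Write x = 20 + 208·t and substitute into x ≡ 2 (mod 5): 208·t ≡ 2 − 20 = -18 (mod 5).
    Reduce coefficients mod 5: 3·t ≡ 2 (mod 5).
    The inverse of 3 mod 5 is 2 (since 3·2 = 6 = 1·5 + 1), so t ≡ 2·2 = 4 ≡ 4 (mod 5).
    Then x = 20 + 208·4 = 852, valid modulo lcm(208, 5) = 1040: x ≡ 852 (mod 1040).
  Combine with x ≡ 4 (mod 17); new modulus lcm = 17680.
    Write x = 852 + 1040·t and substitute into x ≡ 4 (mod 17): 1040·t ≡ 4 − 852 = -848 (mod 17).
    Reduce coefficients mod 17: 3·t ≡ 2 (mod 17).
    The inverse of 3 mod 17 is 6 (since 3·6 = 18 = 1·17 + 1), so t ≡ 6·2 = 12 ≡ 12 (mod 17).
    Then x = 852 + 1040·12 = 13332, valid modulo lcm(1040, 17) = 17680: x ≡ 13332 (mod 17680).
Verify against each original: 13332 mod 13 = 7, 13332 mod 16 = 4, 13332 mod 5 = 2, 13332 mod 17 = 4.

x ≡ 13332 (mod 17680).


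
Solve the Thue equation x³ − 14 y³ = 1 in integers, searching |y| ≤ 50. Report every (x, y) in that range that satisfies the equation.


The equation is x³ - 14y³ = 1. For fixed y, x³ = 14·y³ + 1, so a solution requires the RHS to be a perfect cube.
Strategy: iterate y from -50 to 50, compute RHS = 14·y³ + 1, and check whether it is a (positive or negative) perfect cube.
Check small values of y:
  y = 0: RHS = 1 = (1)³ ⇒ x = 1 works.
  y = 1: RHS = 15 is not a perfect cube.
  y = -1: RHS = -13 is not a perfect cube.
  y = 2: RHS = 113 is not a perfect cube.
  y = -2: RHS = -111 is not a perfect cube.
  y = 3: RHS = 379 is not a perfect cube.
  y = -3: RHS = -377 is not a perfect cube.
Continuing the search up to |y| = 50 finds no further solutions beyond those listed.
Collected solutions: (1, 0).

Solutions (with |y| ≤ 50): (1, 0).


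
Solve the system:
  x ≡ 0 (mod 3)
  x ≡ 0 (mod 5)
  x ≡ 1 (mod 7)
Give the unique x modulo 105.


Moduli 3, 5, 7 are pairwise coprime; by CRT there is a unique solution modulo M = 3 · 5 · 7 = 105.
Solve pairwise, accumulating the modulus:
  Start with x ≡ 0 (mod 3).
  Combine with x ≡ 0 (mod 5): since gcd(3, 5) = 1, we get a unique residue mod 15.
    Write x = 0 + 3·t and substitute into x ≡ 0 (mod 5): 3·t ≡ 0 − 0 = 0 (mod 5).
    The inverse of 3 mod 5 is 2 (since 3·2 = 6 = 1·5 + 1), so t ≡ 2·0 = 0 ≡ 0 (mod 5).
    Then x = 0 + 3·0 = 0, valid modulo lcm(3, 5) = 15: x ≡ 0 (mod 15).
  Combine with x ≡ 1 (mod 7): since gcd(15, 7) = 1, we get a unique residue mod 105.
    Write x = 0 + 15·t and substitute into x ≡ 1 (mod 7): 15·t ≡ 1 − 0 = 1 (mod 7).
    Reduce coefficients mod 7: 1·t ≡ 1 (mod 7).
    So t ≡ 1 (mod 7).
    Then x = 0 + 15·1 = 15, valid modulo lcm(15, 7) = 105: x ≡ 15 (mod 105).
Verify: 15 mod 3 = 0 ✓, 15 mod 5 = 0 ✓, 15 mod 7 = 1 ✓.

x ≡ 15 (mod 105).


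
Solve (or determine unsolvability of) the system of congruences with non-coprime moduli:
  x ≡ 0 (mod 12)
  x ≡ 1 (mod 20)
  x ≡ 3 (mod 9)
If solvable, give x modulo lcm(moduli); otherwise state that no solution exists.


Moduli 12, 20, 9 are not pairwise coprime, so CRT works modulo lcm(m_i) when all pairwise compatibility conditions hold.
Pairwise compatibility: gcd(m_i, m_j) must divide a_i - a_j for every pair.
Merge one congruence at a time:
  Start: x ≡ 0 (mod 12).
  Combine with x ≡ 1 (mod 20): gcd(12, 20) = 4, and 1 - 0 = 1 is NOT divisible by 4.
    ⇒ system is inconsistent (no integer solution).

No solution (the system is inconsistent).


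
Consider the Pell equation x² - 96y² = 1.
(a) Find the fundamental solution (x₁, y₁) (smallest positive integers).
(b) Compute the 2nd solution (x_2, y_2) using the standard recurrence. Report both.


Step 1: Find the fundamental solution (x₁, y₁) of x² - 96y² = 1.
  Expand √96 as a continued fraction. a₀ = ⌊√96⌋ = 9; iterate m_{k+1} = d_k·a_k − m_k, d_{k+1} = (96 − m_{k+1}²)/d_k, a_{k+1} = ⌊(a₀ + m_{k+1})/d_{k+1}⌋ (starting m₀ = 0, d₀ = 1), with convergents p_k = a_k·p_{k-1} + p_{k-2}, q_k = a_k·q_{k-1} + q_{k-2} (p₋₁ = 1, q₋₁ = 0):
  k = 0: a₀ = 9; p₀/q₀ = 9/1; p₀² − 96·q₀² = 81 − 96 = -15.
  k = 1: m = 9, d = 15, a = ⌊(9 + 9)/15⌋ = 1; p/q = (1·9 + 1)/(1·1 + 0) = 10/1; p² − 96·q² = 100 − 96 = 4.
  k = 2: m = 6, d = 4, a = ⌊(9 + 6)/4⌋ = 3; p/q = (3·10 + 9)/(3·1 + 1) = 39/4; p² − 96·q² = 1521 − 1536 = -15.
  k = 3: m = 6, d = 15, a = ⌊(9 + 6)/15⌋ = 1; p/q = (1·39 + 10)/(1·4 + 1) = 49/5; p² − 96·q² = 2401 − 2400 = 1.
  The first convergent with p² − 96·q² = 1 gives the fundamental solution (x₁, y₁) = (49, 5).
Step 2: Apply the recurrence (x_{n+1}, y_{n+1}) = (x₁x_n + 96y₁y_n, x₁y_n + y₁x_n) repeatedly.
  From (x_1, y_1) = (49, 5): x_2 = 49·49 + 96·5·5 = 4801; y_2 = 49·5 + 5·49 = 490.
Step 3: Verify x_2² - 96·y_2² = 23049601 - 23049600 = 1 (should be 1). ✓

(x_1, y_1) = (49, 5); (x_2, y_2) = (4801, 490).
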